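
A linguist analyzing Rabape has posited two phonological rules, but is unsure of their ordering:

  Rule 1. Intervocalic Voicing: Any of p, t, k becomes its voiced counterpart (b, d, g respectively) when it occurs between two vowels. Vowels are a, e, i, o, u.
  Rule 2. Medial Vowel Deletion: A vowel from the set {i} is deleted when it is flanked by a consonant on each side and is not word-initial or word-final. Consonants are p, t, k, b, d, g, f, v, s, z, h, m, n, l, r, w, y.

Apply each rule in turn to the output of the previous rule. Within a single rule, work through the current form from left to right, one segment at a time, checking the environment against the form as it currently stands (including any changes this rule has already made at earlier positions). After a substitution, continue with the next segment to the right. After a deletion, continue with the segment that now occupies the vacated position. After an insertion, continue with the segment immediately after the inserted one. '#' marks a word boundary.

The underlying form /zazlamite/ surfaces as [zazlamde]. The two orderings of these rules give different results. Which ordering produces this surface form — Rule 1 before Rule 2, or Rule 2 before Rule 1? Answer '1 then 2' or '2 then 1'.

1 then 2

Order 1 then 2:
  1 Intervocalic Voicing: [zazlamite] → [zazlamide]
  2 Medial Vowel Deletion: [zazlamide] → [zazlamde]
  result: [zazlamde]
Order 2 then 1:
  2 Medial Vowel Deletion: [zazlamite] → [zazlamte]
  1 Intervocalic Voicing: no change — [zazlamte]
  result: [zazlamte]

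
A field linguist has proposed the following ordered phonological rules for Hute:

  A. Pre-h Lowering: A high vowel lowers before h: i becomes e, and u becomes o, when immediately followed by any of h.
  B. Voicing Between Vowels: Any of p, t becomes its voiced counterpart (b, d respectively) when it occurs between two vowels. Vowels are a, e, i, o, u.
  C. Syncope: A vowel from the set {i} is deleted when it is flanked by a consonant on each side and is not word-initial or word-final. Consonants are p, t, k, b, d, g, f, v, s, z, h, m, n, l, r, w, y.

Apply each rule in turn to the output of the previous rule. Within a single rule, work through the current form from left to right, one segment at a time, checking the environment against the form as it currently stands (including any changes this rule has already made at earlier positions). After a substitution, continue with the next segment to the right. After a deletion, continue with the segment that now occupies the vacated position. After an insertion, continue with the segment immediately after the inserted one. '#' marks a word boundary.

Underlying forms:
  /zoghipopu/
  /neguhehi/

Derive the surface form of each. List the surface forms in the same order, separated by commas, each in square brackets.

[zoghbobu], [negohehi]

/zoghipopu/:
  A Pre-h Lowering: no change — [zoghipopu]
  B Voicing Between Vowels: [zoghipopu] → [zoghibobu]
  C Syncope: [zoghibobu] → [zoghbobu]
/neguhehi/:
  A Pre-h Lowering: [neguhehi] → [negohehi]
  B Voicing Between Vowels: no change — [negohehi]
  C Syncope: no change — [negohehi]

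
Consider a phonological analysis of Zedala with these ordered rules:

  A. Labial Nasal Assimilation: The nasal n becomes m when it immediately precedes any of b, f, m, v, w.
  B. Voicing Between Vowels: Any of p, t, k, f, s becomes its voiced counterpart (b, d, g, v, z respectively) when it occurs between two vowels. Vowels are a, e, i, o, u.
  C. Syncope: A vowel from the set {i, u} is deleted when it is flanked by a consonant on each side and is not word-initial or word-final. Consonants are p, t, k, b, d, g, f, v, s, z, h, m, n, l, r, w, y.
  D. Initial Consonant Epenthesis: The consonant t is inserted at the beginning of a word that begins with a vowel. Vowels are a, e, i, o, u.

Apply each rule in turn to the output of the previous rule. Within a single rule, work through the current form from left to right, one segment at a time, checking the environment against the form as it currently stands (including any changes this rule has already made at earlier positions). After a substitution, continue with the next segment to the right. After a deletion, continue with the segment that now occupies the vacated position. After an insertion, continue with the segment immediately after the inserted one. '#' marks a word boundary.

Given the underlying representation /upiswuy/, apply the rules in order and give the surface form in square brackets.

A Labial Nasal Assimilation: no change — [upiswuy]
B Voicing Between Vowels: [upiswuy] → [ubiswuy]
C Syncope: [ubiswuy] → [ubswy]
D Initial Consonant Epenthesis: [ubswy] → [tubswy]

[tubswy]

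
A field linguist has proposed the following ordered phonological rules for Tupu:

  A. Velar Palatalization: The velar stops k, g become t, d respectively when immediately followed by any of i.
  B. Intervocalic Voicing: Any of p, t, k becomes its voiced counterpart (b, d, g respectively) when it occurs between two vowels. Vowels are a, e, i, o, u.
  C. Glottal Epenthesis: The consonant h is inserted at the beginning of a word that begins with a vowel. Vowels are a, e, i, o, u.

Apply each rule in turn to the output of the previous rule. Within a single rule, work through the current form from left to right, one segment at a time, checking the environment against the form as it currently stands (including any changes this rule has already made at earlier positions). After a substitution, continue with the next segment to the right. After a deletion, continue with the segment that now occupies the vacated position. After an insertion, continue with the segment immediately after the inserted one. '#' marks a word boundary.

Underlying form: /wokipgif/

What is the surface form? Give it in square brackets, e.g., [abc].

[wodipdif]

A Velar Palatalization: [wokipgif] → [wotipdif]
B Intervocalic Voicing: [wotipdif] → [wodipdif]
C Glottal Epenthesis: no change — [wodipdif]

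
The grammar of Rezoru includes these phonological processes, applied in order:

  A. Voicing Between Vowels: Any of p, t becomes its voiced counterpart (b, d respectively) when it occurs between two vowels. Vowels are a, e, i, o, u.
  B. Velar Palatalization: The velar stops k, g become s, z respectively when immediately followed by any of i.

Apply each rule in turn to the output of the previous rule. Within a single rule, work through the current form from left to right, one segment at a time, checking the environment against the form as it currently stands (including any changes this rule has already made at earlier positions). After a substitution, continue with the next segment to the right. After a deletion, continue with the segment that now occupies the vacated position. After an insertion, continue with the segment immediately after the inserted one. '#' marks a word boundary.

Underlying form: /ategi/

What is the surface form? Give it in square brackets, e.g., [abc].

[adezi]

A Voicing Between Vowels: [ategi] → [adegi]
B Velar Palatalization: [adegi] → [adezi]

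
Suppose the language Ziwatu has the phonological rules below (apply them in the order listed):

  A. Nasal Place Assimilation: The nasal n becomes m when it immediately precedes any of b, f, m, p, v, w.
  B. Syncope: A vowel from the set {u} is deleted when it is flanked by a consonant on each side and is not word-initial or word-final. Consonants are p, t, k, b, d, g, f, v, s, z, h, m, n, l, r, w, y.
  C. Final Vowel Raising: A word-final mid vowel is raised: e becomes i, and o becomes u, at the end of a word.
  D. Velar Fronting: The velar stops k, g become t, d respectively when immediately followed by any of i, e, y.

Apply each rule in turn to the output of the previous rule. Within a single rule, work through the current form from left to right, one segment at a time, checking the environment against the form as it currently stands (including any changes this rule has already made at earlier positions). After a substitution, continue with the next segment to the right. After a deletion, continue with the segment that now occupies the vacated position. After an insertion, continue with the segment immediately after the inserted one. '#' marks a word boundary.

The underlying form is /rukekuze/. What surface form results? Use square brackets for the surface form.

[rtekzi]

A Nasal Place Assimilation: no change — [rukekuze]
B Syncope: [rukekuze] → [rkekze]
C Final Vowel Raising: [rkekze] → [rkekzi]
D Velar Fronting: [rkekzi] → [rtekzi]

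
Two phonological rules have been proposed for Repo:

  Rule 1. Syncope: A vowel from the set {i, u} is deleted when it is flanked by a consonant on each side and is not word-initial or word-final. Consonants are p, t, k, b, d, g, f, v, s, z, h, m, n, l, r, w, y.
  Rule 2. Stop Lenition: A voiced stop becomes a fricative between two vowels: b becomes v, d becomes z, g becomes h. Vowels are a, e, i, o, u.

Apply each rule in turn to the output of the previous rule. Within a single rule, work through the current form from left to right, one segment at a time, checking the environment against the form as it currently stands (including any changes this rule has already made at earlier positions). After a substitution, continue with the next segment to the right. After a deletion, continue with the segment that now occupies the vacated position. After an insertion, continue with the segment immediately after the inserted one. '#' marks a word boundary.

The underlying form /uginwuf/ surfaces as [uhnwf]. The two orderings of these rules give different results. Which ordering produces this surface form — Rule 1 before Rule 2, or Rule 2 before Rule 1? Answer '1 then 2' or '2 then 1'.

2 then 1

Order 1 then 2:
  1 Syncope: [uginwuf] → [ugnwf]
  2 Stop Lenition: no change — [ugnwf]
  result: [ugnwf]
Order 2 then 1:
  2 Stop Lenition: [uginwuf] → [uhinwuf]
  1 Syncope: [uhinwuf] → [uhnwf]
  result: [uhnwf]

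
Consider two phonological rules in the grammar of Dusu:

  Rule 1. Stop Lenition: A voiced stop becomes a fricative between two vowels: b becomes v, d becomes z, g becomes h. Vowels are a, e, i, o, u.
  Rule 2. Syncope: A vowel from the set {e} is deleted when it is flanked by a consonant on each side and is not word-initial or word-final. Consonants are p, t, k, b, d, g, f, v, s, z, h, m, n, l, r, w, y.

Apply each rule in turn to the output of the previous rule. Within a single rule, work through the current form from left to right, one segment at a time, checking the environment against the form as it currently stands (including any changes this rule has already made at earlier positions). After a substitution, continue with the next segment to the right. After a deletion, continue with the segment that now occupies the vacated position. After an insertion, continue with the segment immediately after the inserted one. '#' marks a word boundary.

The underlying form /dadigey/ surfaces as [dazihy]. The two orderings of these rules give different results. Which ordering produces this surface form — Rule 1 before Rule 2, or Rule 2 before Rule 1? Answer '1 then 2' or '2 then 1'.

Order 1 then 2:
  1 Stop Lenition: [dadigey] → [dazihey]
  2 Syncope: [dazihey] → [dazihy]
  result: [dazihy]
Order 2 then 1:
  2 Syncope: [dadigey] → [dadigy]
  1 Stop Lenition: [dadigy] → [dazigy]
  result: [dazigy]

1 then 2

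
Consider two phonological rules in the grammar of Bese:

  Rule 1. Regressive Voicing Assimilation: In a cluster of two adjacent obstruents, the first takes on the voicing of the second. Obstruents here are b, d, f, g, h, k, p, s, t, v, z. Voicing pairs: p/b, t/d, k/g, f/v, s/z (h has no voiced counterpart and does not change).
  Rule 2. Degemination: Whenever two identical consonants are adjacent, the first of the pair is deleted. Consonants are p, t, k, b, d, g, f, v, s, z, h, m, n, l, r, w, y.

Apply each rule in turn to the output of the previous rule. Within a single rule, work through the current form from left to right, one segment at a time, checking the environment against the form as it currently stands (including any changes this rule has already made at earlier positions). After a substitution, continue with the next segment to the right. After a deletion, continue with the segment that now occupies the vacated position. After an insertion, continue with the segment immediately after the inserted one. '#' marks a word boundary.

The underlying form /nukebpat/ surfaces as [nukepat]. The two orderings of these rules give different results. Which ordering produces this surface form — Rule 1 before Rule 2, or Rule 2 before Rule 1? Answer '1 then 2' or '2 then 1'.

1 then 2

Order 1 then 2:
  1 Regressive Voicing Assimilation: [nukebpat] → [nukeppat]
  2 Degemination: [nukeppat] → [nukepat]
  result: [nukepat]
Order 2 then 1:
  2 Degemination: no change — [nukebpat]
  1 Regressive Voicing Assimilation: [nukebpat] → [nukeppat]
  result: [nukeppat]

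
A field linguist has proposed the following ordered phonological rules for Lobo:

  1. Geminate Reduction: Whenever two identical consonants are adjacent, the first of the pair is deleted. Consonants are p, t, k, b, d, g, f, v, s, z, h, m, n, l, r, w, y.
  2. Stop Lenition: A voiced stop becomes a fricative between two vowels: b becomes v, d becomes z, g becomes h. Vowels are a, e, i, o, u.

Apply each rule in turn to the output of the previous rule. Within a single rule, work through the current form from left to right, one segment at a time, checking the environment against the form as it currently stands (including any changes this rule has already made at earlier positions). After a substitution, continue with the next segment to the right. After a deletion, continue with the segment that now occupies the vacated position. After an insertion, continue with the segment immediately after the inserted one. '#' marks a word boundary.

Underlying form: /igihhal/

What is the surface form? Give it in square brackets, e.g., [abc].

1 Geminate Reduction: [igihhal] → [igihal]
2 Stop Lenition: [igihal] → [ihihal]

[ihihal]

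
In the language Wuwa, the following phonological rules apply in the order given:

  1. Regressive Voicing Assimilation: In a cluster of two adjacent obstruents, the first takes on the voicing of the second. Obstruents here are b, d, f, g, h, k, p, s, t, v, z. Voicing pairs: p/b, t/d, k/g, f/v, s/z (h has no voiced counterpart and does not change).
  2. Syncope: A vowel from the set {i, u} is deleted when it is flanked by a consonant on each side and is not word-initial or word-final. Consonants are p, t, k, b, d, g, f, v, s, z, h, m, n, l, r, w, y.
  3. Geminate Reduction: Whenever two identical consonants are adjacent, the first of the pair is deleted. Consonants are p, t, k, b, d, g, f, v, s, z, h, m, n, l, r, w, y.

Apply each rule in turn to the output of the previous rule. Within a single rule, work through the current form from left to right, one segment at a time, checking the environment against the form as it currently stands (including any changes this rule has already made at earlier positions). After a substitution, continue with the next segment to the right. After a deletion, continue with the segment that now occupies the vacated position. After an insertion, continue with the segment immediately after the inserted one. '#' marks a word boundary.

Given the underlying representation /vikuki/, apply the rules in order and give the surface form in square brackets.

1 Regressive Voicing Assimilation: no change — [vikuki]
2 Syncope: [vikuki] → [vkki]
3 Geminate Reduction: [vkki] → [vki]

[vki]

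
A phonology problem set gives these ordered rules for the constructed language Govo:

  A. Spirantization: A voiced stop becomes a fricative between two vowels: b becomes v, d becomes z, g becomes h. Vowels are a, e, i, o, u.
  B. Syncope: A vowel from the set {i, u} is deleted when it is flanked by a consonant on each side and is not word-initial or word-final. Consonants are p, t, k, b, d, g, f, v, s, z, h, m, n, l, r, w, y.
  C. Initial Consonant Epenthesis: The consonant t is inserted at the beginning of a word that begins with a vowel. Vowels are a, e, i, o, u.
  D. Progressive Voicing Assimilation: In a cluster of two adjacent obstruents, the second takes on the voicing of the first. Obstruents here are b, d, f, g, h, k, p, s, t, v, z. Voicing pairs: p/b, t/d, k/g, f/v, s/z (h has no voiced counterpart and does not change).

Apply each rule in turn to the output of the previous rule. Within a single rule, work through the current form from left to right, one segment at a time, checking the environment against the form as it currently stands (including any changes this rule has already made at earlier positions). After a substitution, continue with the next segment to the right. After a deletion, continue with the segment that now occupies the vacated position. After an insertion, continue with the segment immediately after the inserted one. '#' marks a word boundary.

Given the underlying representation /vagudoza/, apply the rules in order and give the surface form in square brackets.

[vahsoza]

A Spirantization: [vagudoza] → [vahuzoza]
B Syncope: [vahuzoza] → [vahzoza]
C Initial Consonant Epenthesis: no change — [vahzoza]
D Progressive Voicing Assimilation: [vahzoza] → [vahsoza]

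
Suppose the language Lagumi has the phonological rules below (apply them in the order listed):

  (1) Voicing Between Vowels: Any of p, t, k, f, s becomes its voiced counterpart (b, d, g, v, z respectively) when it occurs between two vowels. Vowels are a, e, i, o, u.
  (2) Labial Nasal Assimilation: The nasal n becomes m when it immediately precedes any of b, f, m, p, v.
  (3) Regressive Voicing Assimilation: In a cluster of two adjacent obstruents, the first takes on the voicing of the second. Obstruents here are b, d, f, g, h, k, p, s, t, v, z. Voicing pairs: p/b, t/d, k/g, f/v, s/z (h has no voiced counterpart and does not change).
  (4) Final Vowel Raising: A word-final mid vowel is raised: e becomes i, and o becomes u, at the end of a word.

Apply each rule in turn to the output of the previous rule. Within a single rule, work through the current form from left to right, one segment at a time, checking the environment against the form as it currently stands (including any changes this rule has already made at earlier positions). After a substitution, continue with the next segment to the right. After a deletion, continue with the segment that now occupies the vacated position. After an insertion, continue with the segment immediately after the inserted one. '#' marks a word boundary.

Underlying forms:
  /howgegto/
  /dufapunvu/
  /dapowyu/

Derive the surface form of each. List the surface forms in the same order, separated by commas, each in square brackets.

/howgegto/:
  (1) Voicing Between Vowels: no change — [howgegto]
  (2) Labial Nasal Assimilation: no change — [howgegto]
  (3) Regressive Voicing Assimilation: [howgegto] → [howgekto]
  (4) Final Vowel Raising: [howgekto] → [howgektu]
/dufapunvu/:
  (1) Voicing Between Vowels: [dufapunvu] → [duvabunvu]
  (2) Labial Nasal Assimilation: [duvabunvu] → [duvabumvu]
  (3) Regressive Voicing Assimilation: no change — [duvabumvu]
  (4) Final Vowel Raising: no change — [duvabumvu]
/dapowyu/:
  (1) Voicing Between Vowels: [dapowyu] → [dabowyu]
  (2) Labial Nasal Assimilation: no change — [dabowyu]
  (3) Regressive Voicing Assimilation: no change — [dabowyu]
  (4) Final Vowel Raising: no change — [dabowyu]

[howgektu], [duvabumvu], [dabowyu]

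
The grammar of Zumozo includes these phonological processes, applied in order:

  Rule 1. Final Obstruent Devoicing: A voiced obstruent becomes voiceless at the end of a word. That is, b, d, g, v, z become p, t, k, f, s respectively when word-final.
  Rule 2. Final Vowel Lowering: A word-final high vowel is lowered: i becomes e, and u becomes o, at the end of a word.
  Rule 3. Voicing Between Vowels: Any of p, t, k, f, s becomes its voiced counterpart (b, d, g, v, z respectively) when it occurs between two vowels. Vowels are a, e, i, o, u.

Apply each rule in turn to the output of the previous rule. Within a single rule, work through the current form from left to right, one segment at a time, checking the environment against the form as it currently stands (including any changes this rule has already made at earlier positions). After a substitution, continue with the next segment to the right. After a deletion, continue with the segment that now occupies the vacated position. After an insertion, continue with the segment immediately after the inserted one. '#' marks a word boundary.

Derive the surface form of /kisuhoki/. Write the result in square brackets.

[kizuhoge]

Rule 1 Final Obstruent Devoicing: no change — [kisuhoki]
Rule 2 Final Vowel Lowering: [kisuhoki] → [kisuhoke]
Rule 3 Voicing Between Vowels: [kisuhoke] → [kizuhoge]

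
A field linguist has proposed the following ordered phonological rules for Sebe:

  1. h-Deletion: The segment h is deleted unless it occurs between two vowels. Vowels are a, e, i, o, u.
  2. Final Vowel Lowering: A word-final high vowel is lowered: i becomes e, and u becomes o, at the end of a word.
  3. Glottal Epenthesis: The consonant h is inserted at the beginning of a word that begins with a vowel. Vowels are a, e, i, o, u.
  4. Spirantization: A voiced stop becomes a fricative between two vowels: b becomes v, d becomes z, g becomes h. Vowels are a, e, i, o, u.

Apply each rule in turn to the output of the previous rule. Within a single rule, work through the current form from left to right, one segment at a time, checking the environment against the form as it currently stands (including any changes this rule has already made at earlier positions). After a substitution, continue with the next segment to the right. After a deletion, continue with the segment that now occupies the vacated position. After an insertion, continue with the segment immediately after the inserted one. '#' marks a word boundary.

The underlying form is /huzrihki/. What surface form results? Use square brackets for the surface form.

[huzrike]

1 h-Deletion: [huzrihki] → [uzriki]
2 Final Vowel Lowering: [uzriki] → [uzrike]
3 Glottal Epenthesis: [uzrike] → [huzrike]
4 Spirantization: no change — [huzrike]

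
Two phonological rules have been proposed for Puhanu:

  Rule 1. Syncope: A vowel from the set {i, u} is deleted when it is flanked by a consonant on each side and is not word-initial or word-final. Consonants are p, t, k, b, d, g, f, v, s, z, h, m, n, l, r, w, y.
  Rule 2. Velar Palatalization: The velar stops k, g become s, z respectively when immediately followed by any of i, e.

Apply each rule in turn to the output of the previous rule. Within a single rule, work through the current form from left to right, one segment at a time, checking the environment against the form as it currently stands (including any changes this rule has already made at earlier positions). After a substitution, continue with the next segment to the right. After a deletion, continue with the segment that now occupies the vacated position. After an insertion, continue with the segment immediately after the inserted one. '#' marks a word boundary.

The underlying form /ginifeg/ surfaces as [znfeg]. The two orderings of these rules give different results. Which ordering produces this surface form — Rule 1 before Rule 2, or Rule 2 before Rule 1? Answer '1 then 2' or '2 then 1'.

2 then 1

Order 1 then 2:
  1 Syncope: [ginifeg] → [gnfeg]
  2 Velar Palatalization: no change — [gnfeg]
  result: [gnfeg]
Order 2 then 1:
  2 Velar Palatalization: [ginifeg] → [zinifeg]
  1 Syncope: [zinifeg] → [znfeg]
  result: [znfeg]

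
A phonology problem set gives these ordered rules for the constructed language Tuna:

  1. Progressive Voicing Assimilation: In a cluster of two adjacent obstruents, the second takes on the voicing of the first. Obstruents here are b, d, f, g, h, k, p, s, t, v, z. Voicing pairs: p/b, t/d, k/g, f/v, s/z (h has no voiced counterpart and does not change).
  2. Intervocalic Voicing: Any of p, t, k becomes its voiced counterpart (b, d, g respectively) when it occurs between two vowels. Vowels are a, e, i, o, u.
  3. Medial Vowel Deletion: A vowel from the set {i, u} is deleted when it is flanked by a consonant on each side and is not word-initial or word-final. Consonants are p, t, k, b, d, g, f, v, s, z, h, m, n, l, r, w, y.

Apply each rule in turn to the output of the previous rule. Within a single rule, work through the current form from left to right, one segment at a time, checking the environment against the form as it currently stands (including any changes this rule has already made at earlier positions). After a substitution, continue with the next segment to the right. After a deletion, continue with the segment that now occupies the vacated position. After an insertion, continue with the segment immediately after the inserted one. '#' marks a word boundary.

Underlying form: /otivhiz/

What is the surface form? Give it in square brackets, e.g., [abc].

[odvhz]

1 Progressive Voicing Assimilation: no change — [otivhiz]
2 Intervocalic Voicing: [otivhiz] → [odivhiz]
3 Medial Vowel Deletion: [odivhiz] → [odvhz]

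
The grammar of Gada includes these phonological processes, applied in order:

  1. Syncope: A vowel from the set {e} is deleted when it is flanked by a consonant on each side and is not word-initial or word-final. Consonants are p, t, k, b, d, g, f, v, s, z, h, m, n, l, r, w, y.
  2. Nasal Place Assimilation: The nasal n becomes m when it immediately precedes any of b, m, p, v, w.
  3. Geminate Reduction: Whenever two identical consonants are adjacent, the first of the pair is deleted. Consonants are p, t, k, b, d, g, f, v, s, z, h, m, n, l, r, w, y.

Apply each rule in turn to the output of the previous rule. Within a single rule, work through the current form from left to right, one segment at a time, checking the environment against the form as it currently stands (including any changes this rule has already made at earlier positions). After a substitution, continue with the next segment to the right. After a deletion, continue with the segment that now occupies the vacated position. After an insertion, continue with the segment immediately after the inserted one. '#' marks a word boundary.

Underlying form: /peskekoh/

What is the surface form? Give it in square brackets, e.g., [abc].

1 Syncope: [peskekoh] → [pskkoh]
2 Nasal Place Assimilation: no change — [pskkoh]
3 Geminate Reduction: [pskkoh] → [pskoh]

[pskoh]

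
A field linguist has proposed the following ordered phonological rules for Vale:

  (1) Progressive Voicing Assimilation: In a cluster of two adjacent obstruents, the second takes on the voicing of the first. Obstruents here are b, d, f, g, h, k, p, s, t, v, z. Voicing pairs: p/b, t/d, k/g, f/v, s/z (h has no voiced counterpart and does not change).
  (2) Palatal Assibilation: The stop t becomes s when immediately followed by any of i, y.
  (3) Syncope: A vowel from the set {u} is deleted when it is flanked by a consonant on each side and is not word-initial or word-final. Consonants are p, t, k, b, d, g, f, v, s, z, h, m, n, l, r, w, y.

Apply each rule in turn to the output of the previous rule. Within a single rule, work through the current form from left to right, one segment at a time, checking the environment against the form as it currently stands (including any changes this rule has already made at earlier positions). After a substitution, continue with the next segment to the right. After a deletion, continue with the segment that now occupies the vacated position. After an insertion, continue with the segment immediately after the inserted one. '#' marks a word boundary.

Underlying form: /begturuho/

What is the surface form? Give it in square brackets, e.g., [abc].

[begdrho]

(1) Progressive Voicing Assimilation: [begturuho] → [begduruho]
(2) Palatal Assibilation: no change — [begduruho]
(3) Syncope: [begduruho] → [begdrho]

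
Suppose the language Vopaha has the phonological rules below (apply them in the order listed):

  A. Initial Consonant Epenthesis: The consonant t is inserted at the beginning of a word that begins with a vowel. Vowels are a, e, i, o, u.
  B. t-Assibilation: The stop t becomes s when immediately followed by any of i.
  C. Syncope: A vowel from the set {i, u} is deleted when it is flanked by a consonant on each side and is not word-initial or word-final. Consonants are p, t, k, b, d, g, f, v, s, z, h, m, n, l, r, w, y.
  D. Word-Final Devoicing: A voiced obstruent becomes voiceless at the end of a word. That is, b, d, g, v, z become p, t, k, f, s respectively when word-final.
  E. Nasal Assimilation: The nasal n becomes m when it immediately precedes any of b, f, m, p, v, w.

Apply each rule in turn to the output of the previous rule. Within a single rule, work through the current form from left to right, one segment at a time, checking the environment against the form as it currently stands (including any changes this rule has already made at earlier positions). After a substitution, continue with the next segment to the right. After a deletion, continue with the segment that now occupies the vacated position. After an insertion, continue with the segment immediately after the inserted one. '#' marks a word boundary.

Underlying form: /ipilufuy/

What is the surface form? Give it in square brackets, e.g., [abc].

A Initial Consonant Epenthesis: [ipilufuy] → [tipilufuy]
B t-Assibilation: [tipilufuy] → [sipilufuy]
C Syncope: [sipilufuy] → [splfy]
D Word-Final Devoicing: no change — [splfy]
E Nasal Assimilation: no change — [splfy]

[splfy]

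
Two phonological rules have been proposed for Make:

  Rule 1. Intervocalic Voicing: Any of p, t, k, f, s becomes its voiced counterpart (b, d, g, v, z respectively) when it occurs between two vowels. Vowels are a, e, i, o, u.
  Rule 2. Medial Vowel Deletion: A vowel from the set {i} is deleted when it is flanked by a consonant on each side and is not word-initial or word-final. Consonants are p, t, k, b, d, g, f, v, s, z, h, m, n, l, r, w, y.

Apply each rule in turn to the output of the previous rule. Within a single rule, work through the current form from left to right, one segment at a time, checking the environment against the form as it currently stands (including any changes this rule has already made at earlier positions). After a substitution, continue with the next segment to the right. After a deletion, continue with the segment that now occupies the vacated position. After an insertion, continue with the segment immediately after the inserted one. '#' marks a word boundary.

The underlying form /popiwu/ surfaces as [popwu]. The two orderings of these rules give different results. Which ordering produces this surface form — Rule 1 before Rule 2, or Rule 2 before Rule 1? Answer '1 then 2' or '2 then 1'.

Order 1 then 2:
  1 Intervocalic Voicing: [popiwu] → [pobiwu]
  2 Medial Vowel Deletion: [pobiwu] → [pobwu]
  result: [pobwu]
Order 2 then 1:
  2 Medial Vowel Deletion: [popiwu] → [popwu]
  1 Intervocalic Voicing: no change — [popwu]
  result: [popwu]

2 then 1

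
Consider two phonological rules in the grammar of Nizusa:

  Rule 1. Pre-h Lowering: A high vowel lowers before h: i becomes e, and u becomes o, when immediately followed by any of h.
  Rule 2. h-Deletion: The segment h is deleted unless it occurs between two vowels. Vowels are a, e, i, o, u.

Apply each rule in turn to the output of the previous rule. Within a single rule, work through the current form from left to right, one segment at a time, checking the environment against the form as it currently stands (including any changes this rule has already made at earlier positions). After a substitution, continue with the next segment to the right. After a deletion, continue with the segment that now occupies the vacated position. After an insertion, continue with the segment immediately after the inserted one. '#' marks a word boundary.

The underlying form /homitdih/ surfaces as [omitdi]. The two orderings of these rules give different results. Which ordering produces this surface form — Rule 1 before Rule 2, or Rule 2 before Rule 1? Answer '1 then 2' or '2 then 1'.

Order 1 then 2:
  1 Pre-h Lowering: [homitdih] → [homitdeh]
  2 h-Deletion: [homitdeh] → [omitde]
  result: [omitde]
Order 2 then 1:
  2 h-Deletion: [homitdih] → [omitdi]
  1 Pre-h Lowering: no change — [omitdi]
  result: [omitdi]

2 then 1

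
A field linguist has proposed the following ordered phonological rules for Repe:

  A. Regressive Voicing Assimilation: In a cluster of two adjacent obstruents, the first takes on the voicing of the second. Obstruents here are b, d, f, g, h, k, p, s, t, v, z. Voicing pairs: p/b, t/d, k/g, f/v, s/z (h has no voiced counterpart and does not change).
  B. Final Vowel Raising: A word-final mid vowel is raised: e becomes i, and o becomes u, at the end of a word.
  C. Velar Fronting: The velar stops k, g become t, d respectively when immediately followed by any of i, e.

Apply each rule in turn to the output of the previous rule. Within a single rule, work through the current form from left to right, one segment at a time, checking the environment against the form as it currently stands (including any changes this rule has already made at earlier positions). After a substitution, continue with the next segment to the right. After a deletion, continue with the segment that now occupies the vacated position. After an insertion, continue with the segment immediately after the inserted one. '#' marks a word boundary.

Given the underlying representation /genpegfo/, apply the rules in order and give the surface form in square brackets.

A Regressive Voicing Assimilation: [genpegfo] → [genpekfo]
B Final Vowel Raising: [genpekfo] → [genpekfu]
C Velar Fronting: [genpekfu] → [denpekfu]

[denpekfu]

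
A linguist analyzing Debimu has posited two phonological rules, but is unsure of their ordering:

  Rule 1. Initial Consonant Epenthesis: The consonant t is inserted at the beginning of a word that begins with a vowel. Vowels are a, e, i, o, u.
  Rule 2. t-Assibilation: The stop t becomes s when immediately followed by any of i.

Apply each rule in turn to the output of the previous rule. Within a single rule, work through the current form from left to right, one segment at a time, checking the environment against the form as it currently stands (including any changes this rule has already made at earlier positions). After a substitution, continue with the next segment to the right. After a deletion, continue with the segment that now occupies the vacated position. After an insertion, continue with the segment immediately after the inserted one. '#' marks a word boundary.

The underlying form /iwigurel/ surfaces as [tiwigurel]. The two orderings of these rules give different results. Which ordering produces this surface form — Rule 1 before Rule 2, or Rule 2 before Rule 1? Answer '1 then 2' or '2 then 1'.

Order 1 then 2:
  1 Initial Consonant Epenthesis: [iwigurel] → [tiwigurel]
  2 t-Assibilation: [tiwigurel] → [siwigurel]
  result: [siwigurel]
Order 2 then 1:
  2 t-Assibilation: no change — [iwigurel]
  1 Initial Consonant Epenthesis: [iwigurel] → [tiwigurel]
  result: [tiwigurel]

2 then 1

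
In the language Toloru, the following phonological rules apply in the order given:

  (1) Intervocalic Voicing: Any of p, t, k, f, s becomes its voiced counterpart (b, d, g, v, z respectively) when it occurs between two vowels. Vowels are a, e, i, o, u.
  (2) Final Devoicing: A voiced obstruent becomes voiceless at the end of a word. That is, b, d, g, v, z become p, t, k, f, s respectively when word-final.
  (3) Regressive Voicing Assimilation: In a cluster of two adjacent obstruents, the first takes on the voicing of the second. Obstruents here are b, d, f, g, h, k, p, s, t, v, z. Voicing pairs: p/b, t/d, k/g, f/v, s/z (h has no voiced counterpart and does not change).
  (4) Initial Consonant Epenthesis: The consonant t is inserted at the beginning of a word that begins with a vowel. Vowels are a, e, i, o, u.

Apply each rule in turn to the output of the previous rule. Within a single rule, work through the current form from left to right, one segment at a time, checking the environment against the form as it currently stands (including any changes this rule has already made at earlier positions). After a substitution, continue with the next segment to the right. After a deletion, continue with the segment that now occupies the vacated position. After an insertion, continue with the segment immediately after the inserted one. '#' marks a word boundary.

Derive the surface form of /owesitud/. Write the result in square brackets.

(1) Intervocalic Voicing: [owesitud] → [owezidud]
(2) Final Devoicing: [owezidud] → [owezidut]
(3) Regressive Voicing Assimilation: no change — [owezidut]
(4) Initial Consonant Epenthesis: [owezidut] → [towezidut]

[towezidut]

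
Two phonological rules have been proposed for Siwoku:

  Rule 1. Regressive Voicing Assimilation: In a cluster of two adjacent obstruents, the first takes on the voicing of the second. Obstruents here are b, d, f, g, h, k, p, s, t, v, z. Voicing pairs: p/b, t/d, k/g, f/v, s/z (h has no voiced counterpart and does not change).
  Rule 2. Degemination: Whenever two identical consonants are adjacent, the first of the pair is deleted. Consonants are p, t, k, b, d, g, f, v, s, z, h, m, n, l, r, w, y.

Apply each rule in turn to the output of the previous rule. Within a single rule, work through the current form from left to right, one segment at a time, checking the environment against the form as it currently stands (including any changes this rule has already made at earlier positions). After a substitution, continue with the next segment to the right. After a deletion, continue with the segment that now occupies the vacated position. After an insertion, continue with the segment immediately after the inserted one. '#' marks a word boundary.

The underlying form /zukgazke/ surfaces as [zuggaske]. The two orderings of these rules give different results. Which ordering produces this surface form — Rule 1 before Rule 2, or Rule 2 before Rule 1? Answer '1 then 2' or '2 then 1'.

Order 1 then 2:
  1 Regressive Voicing Assimilation: [zukgazke] → [zuggaske]
  2 Degemination: [zuggaske] → [zugaske]
  result: [zugaske]
Order 2 then 1:
  2 Degemination: no change — [zukgazke]
  1 Regressive Voicing Assimilation: [zukgazke] → [zuggaske]
  result: [zuggaske]

2 then 1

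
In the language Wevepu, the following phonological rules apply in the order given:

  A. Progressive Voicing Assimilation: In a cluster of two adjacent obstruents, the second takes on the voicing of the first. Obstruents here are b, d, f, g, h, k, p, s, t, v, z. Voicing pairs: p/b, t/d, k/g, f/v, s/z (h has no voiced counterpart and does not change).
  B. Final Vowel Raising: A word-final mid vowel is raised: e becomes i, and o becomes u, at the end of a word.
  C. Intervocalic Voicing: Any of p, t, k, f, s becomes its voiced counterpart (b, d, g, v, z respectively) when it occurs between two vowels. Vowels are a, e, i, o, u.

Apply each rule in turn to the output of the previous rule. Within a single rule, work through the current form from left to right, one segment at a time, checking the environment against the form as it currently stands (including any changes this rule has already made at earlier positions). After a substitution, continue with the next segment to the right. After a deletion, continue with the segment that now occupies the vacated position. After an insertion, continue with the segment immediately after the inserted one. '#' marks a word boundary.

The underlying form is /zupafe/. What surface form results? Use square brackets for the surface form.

[zubavi]

A Progressive Voicing Assimilation: no change — [zupafe]
B Final Vowel Raising: [zupafe] → [zupafi]
C Intervocalic Voicing: [zupafi] → [zubavi]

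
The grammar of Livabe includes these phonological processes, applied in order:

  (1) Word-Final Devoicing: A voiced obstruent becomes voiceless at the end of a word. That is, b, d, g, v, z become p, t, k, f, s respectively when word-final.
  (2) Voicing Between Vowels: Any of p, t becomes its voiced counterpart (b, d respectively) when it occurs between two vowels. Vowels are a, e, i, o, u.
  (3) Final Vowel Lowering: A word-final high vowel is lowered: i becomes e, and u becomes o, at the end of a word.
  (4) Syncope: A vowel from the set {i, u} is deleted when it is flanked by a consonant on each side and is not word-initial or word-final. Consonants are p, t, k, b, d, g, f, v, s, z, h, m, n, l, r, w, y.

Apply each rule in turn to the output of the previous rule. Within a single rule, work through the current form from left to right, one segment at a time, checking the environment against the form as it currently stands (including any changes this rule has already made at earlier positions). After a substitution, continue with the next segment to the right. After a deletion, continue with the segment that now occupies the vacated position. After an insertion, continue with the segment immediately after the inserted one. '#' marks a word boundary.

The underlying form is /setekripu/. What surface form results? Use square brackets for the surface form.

[sedekrbo]

(1) Word-Final Devoicing: no change — [setekripu]
(2) Voicing Between Vowels: [setekripu] → [sedekribu]
(3) Final Vowel Lowering: [sedekribu] → [sedekribo]
(4) Syncope: [sedekribo] → [sedekrbo]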